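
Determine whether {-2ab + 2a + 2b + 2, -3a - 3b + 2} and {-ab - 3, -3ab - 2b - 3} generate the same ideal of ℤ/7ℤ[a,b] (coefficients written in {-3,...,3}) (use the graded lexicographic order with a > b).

Since reduced Gröbner bases are canonical representatives of ideals under a given ordering, it suffices to compute and compare them.
Buchberger on the first generating set:
f_1 = -2ab + 2a + 2b + 2, LT = ab.
f_2 = -3a - 3b + 2, LT = a.

S(f_1,f_2): lcm = ab. S = -b² - a + 2b - 1.
  reduce S modulo (f_1, f_2):
  remainder -b² + 3b + 3 ≠ 0; add g_3 = -b² + 3b + 3 to the basis.

The other S-polynomials (S(f_1,g_3), S(f_2,g_3)) all reduce to 0 modulo the current basis, so we have a Gröbner basis.
Inter-reduce: drop elements whose leading term is divisible by another's, tail-reduce, and make monic.
Reduced Gröbner basis: {b² - 3b - 3, a + b - 3}.

Buchberger on the second generating set:
h_1 = -ab - 3, LT = ab.
h_2 = -3ab - 2b - 3, LT = ab.

S(h_1,h_2): lcm = ab. S = -3b + 2.
  reduce S modulo (h_1, h_2):
  remainder -3b + 2 ≠ 0; add k_3 = -3b + 2 to the basis.

S(h_1,k_3): lcm = ab. S = 3a + 3.
  reduce S modulo (h_1, h_2, k_3):
  remainder 3a + 3 ≠ 0; add k_4 = 3a + 3 to the basis.

The other S-polynomials (S(h_2,k_3), S(h_1,k_4), S(h_2,k_4), S(k_3,k_4)) all reduce to 0 modulo the current basis, so we have a Gröbner basis.
Inter-reduce: drop elements whose leading term is divisible by another's, tail-reduce, and make monic.
Reduced Gröbner basis: {a + 1, b - 3}.

These differ, so the ideals are not equal.

No, the ideals differ.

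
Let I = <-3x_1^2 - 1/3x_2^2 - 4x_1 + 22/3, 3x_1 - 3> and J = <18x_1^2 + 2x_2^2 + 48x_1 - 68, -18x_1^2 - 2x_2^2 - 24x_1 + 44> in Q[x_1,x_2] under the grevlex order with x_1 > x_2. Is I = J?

Yes, the ideals are equal.

Equality of ideals is decidable: compute both reduced Gröbner bases (unique for the ordering) and check whether they agree.
Buchberger on the first generating set:
f_1 = -3x_1^2 - 1/3x_2^2 - 4x_1 + 22/3, LT = x_1^2.
f_2 = 3x_1 - 3, LT = x_1.

S(f_1,f_2): lcm = x_1^2. S = 1/9x_2^2 + 7/3x_1 - 22/9.
  leading term x_2^2: no divisor's leading term divides it; move 1/9x_2^2 to the remainder.
  leading term x_1: subtract (7/9)·f_2 from 7/3x_1 - 22/9 → -1/9
  leading term 1: no divisor's leading term divides it; move -1/9 to the remainder.
  remainder 1/9x_2^2 - 1/9 ≠ 0; add g_3 = 1/9x_2^2 - 1/9 to the basis.

The other S-polynomials (S(f_1,g_3), S(f_2,g_3)) all reduce to 0 modulo the current basis, so we have a Gröbner basis.
Inter-reduce: drop elements whose leading term is divisible by another's, tail-reduce, and make monic.
Reduced Gröbner basis: {x_2^2 - 1, x_1 - 1}.

Buchberger on the second generating set:
h_1 = 18x_1^2 + 2x_2^2 + 48x_1 - 68, LT = x_1^2.
h_2 = -18x_1^2 - 2x_2^2 - 24x_1 + 44, LT = x_1^2.

S(h_1,h_2): lcm = x_1^2. S = 4/3x_1 - 4/3.
  leading term x_1: no divisor's leading term divides it; move 4/3x_1 to the remainder.
  leading term 1: no divisor's leading term divides it; move -4/3 to the remainder.
  remainder 4/3x_1 - 4/3 ≠ 0; add k_3 = 4/3x_1 - 4/3 to the basis.

S(h_1,k_3): lcm = x_1^2. S = 1/9x_2^2 + 11/3x_1 - 34/9.
  leading term x_2^2: no divisor's leading term divides it; move 1/9x_2^2 to the remainder.
  leading term x_1: subtract (11/4)·k_3 from 11/3x_1 - 34/9 → -1/9
  leading term 1: no divisor's leading term divides it; move -1/9 to the remainder.
  remainder 1/9x_2^2 - 1/9 ≠ 0; add k_4 = 1/9x_2^2 - 1/9 to the basis.

The other S-polynomials (S(h_2,k_3), S(h_1,k_4), S(h_2,k_4), S(k_3,k_4)) all reduce to 0 modulo the current basis, so we have a Gröbner basis.
Inter-reduce: drop elements whose leading term is divisible by another's, tail-reduce, and make monic.
Reduced Gröbner basis: {x_2^2 - 1, x_1 - 1}.

The two bases agree; hence the ideals are identical.
The choice of monomial ordering does not affect the verdict — as long as both bases are computed under the same ordering, their equality decides ideal equality.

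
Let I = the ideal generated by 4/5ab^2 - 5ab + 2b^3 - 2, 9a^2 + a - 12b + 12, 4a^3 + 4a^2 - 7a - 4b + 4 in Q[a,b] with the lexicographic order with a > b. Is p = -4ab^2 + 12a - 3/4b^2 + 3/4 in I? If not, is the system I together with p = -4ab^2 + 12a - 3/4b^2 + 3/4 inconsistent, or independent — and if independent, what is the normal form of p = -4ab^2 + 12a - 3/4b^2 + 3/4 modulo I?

-4ab^2 + 12a - 3/4b^2 + 3/4 lies in I (it reduces to 0).

First compute the reduced Gröbner basis of I by Buchberger's algorithm.
f_1 = 4/5ab^2 - 5ab + 2b^3 - 2, LT = ab^2.
f_2 = 9a^2 + a - 12b + 12, LT = a^2.
f_3 = 4a^3 + 4a^2 - 7a - 4b + 4, LT = a^3.

S(f_1,f_2): lcm = a^2b^2. S = -25/4a^2b + 5/2ab^3 - 1/9ab^2 - 5/2a + 4/3b^3 - 4/3b^2.
  reduce S modulo (f_1, f_2, f_3):
  remainder 3125/32ab - 5/2a - 25/4b^4 - 5393/144b^3 - 29/3b^2 + 175/12b + 5585/144 ≠ 0; add h_4 = 3125/32ab - 5/2a - 25/4b^4 - 5393/144b^3 - 29/3b^2 + 175/12b + 5585/144 to the basis.

S(f_1,f_3): lcm = a^3b^2. S = -25/4a^3b + 5/2a^2b^3 - a^2b^2 - 5/2a^2 + 7/4ab^2 + b^3 - b^2.
  reduce S modulo (f_1, f_2, f_3, h_4):
  remainder -257429/6480a + 125/8b^5 - 763/324b^4 + 15187441/291600b^3 - 2307079/12150b^2 + 255527/1944b - 403229/58320 ≠ 0; add h_5 = -257429/6480a + 125/8b^5 - 763/324b^4 + 15187441/291600b^3 - 2307079/12150b^2 + 255527/1944b - 403229/58320 to the basis.

S(f_2,f_3): lcm = a^3. S = -8/9a^2 - 4/3ab + 37/12a + b - 1.
  reduce S modulo (f_1, f_2, f_3, h_4, h_5):
  remainder 637463/514858b^5 - 28352117/104258745b^4 + 67855423123/18766574100b^3 - 23737244522/1563881175b^2 + 32621358587/3127762350b + 3131214329/18766574100 ≠ 0; add h_6 = 637463/514858b^5 - 28352117/104258745b^4 + 67855423123/18766574100b^3 - 23737244522/1563881175b^2 + 32621358587/3127762350b + 3131214329/18766574100 to the basis.

S(f_1,h_4): lcm = ab^2. S = -15561/2500ab + 8/125b^5 + 10786/28125b^4 + 48731/18750b^3 - 56/375b^2 - 2234/5625b - 5/2.
  reduce S modulo (f_1, f_2, f_3, h_4, h_5, h_6):
  remainder -826480928/161357821875b^4 - 1261554304/1452220396875b^3 + 1204040896/96814693125b^2 - 2930787616/484073465625b - 568367936/1452220396875 ≠ 0; add h_7 = -826480928/161357821875b^4 - 1261554304/1452220396875b^3 + 1204040896/96814693125b^2 - 2930787616/484073465625b - 568367936/1452220396875 to the basis.

S(f_3,h_4): lcm = a^3b. S = 16/625a^3 + 8/125a^2b^4 + 10786/28125a^2b^3 + 928/9375a^2b^2 + 319/375a^2b - 2234/5625a^2 - 7/4ab - b^2 + b.
  reduce S modulo (f_1, f_2, f_3, h_4, h_5, h_6, h_7):
  remainder -1368615508700278727/824335481641331250b^3 + 209775381097541141/137389246940221875b^2 - 205224570549118753/137389246940221875b + 1341310645409744399/824335481641331250 ≠ 0; add h_8 = -1368615508700278727/824335481641331250b^3 + 209775381097541141/137389246940221875b^2 - 205224570549118753/137389246940221875b + 1341310645409744399/824335481641331250 to the basis.

S(f_1,h_5): lcm = ab^2. S = -25/4ab + 101250/257429b^7 - 15260/257429b^6 + 15187441/11584305b^5 - 18456632/3861435b^4 + 8971975/1544574b^3 - 403229/2316861b^2 - 5/2.
  reduce S modulo (f_1, f_2, f_3, h_4, h_5, h_6, h_7, h_8):
  remainder -1930827636680924160/124544011291725364157b^2 + 807891416466232320/124544011291725364157b + 1122936220214691840/124544011291725364157 ≠ 0; add h_9 = -1930827636680924160/124544011291725364157b^2 + 807891416466232320/124544011291725364157b + 1122936220214691840/124544011291725364157 to the basis.

S(f_2,h_5): lcm = a^2. S = 101250/257429ab^5 - 15260/257429ab^4 + 15187441/11584305ab^3 - 18456632/3861435ab^2 + 2555270/772287ab - 16200/257429a - 4/3b + 4/3.
  reduce S modulo (f_1, f_2, f_3, h_4, h_5, h_6, h_7, h_8, h_9):
  remainder -413566667448516000/3595565883124519861b + 413566667448516000/3595565883124519861 ≠ 0; add h_10 = -413566667448516000/3595565883124519861b + 413566667448516000/3595565883124519861 to the basis.

The other S-polynomials (S(f_2,h_4), S(f_3,h_5), S(h_4,h_5), S(f_1,h_6), S(f_2,h_6), S(f_3,h_6), S(h_4,h_6), S(h_5,h_6), S(f_1,h_7), S(f_2,h_7), S(f_3,h_7), S(h_4,h_7), S(h_5,h_7), S(h_6,h_7), S(f_1,h_8), S(f_2,h_8), S(f_3,h_8), S(h_4,h_8), S(h_5,h_8), S(h_6,h_8), S(h_7,h_8), S(f_1,h_9), S(f_2,h_9), S(f_3,h_9), S(h_4,h_9), S(h_5,h_9), S(h_6,h_9), S(h_7,h_9), S(h_8,h_9), S(f_1,h_10), S(f_2,h_10), S(f_3,h_10), S(h_4,h_10), S(h_5,h_10), S(h_6,h_10), S(h_7,h_10), S(h_8,h_10), S(h_9,h_10)) all reduce to 0 modulo the current basis, so we have a Gröbner basis.
Inter-reduce: drop elements whose leading term is divisible by another's, tail-reduce, and make monic.
Reduced Gröbner basis: {a, b - 1}.
Label its elements g_1 = a, g_2 = b - 1.

Reduce p = -4ab^2 + 12a - 3/4b^2 + 3/4 modulo G:
  leading term ab^2: subtract (-4b^2)·g_1 from -4ab^2 + 12a - 3/4b^2 + 3/4 → 12a - 3/4b^2 + 3/4
  leading term a: subtract (12)·g_1 from 12a - 3/4b^2 + 3/4 → -3/4b^2 + 3/4
  leading term b^2: subtract (-3/4b)·g_2 from -3/4b^2 + 3/4 → -3/4b + 3/4
  leading term b: subtract (-3/4)·g_2 from -3/4b + 3/4 → 0
  normal form = 0.
Since the normal form is 0, p ∈ I.

Ideal membership is decidable via reduction modulo a Gröbner basis.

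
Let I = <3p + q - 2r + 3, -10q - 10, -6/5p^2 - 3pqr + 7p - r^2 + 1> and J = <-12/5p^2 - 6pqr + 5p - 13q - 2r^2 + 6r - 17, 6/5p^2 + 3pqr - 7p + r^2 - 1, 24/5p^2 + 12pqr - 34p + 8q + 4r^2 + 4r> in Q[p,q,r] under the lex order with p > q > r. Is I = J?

Yes, the ideals are equal.

Since reduced Gröbner bases are canonical representatives of ideals under a given ordering, it suffices to compute and compare them.
Buchberger on the first generating set:
f_1 = 3p + q - 2r + 3, LT = p.
f_2 = -10q - 10, LT = q.
f_3 = -6/5p^2 - 3pqr + 7p - r^2 + 1, LT = p^2.

S(f_1,f_3): lcm = p^2. S = -5/2pqr + 1/3pq - 2/3pr + 41/6p - 5/6r^2 + 5/6.
  leading term pqr: subtract (-5/6qr)·f_1 from -5/2pqr + 1/3pq - 2/3pr + 41/6p - 5/6r^2 + 5/6 → 1/3pq - 2/3pr + 41/6p + 5/6q^2r - 5/3qr^2 + 5/2qr - 5/6r^2 + 5/6
  leading term pq: subtract (1/9q)·f_1 from 1/3pq - 2/3pr + 41/6p + 5/6q^2r - 5/3qr^2 + 5/2qr - 5/6r^2 + 5/6 → -2/3pr + 41/6p + 5/6q^2r - 1/9q^2 - 5/3qr^2 + 49/18qr - 1/3q - 5/6r^2 + 5/6
  leading term pr: subtract (-2/9r)·f_1 from -2/3pr + 41/6p + 5/6q^2r - 1/9q^2 - 5/3qr^2 + 49/18qr - 1/3q - 5/6r^2 + 5/6 → 41/6p + 5/6q^2r - 1/9q^2 - 5/3qr^2 + 53/18qr - 1/3q - 23/18r^2 + 2/3r + 5/6
  leading term p: subtract (41/18)·f_1 from 41/6p + 5/6q^2r - 1/9q^2 - 5/3qr^2 + 53/18qr - 1/3q - 23/18r^2 + 2/3r + 5/6 → 5/6q^2r - 1/9q^2 - 5/3qr^2 + 53/18qr - 47/18q - 23/18r^2 + 47/9r - 6
  leading term q^2r: subtract (-1/12qr)·f_2 from 5/6q^2r - 1/9q^2 - 5/3qr^2 + 53/18qr - 47/18q - 23/18r^2 + 47/9r - 6 → -1/9q^2 - 5/3qr^2 + 19/9qr - 47/18q - 23/18r^2 + 47/9r - 6
  leading term q^2: subtract (1/90q)·f_2 from -1/9q^2 - 5/3qr^2 + 19/9qr - 47/18q - 23/18r^2 + 47/9r - 6 → -5/3qr^2 + 19/9qr - 5/2q - 23/18r^2 + 47/9r - 6
  leading term qr^2: subtract (1/6r^2)·f_2 from -5/3qr^2 + 19/9qr - 5/2q - 23/18r^2 + 47/9r - 6 → 19/9qr - 5/2q + 7/18r^2 + 47/9r - 6
  leading term qr: subtract (-19/90r)·f_2 from 19/9qr - 5/2q + 7/18r^2 + 47/9r - 6 → -5/2q + 7/18r^2 + 28/9r - 6
  leading term q: subtract (1/4)·f_2 from -5/2q + 7/18r^2 + 28/9r - 6 → 7/18r^2 + 28/9r - 7/2
  leading term r^2: no divisor's leading term divides it; move 7/18r^2 to the remainder.
  leading term r: no divisor's leading term divides it; move 28/9r to the remainder.
  leading term 1: no divisor's leading term divides it; move -7/2 to the remainder.
  remainder 7/18r^2 + 28/9r - 7/2 ≠ 0; add g_4 = 7/18r^2 + 28/9r - 7/2 to the basis.

The other S-polynomials (S(f_1,f_2), S(f_2,f_3), S(f_1,g_4), S(f_2,g_4), S(f_3,g_4)) all reduce to 0 modulo the current basis, so we have a Gröbner basis.
Inter-reduce: drop elements whose leading term is divisible by another's, tail-reduce, and make monic.
Reduced Gröbner basis: {p - 2/3r + 2/3, q + 1, r^2 + 8r - 9}.

Buchberger on the second generating set:
h_1 = -12/5p^2 - 6pqr + 5p - 13q - 2r^2 + 6r - 17, LT = p^2.
h_2 = 6/5p^2 + 3pqr - 7p + r^2 - 1, LT = p^2.
h_3 = 24/5p^2 + 12pqr - 34p + 8q + 4r^2 + 4r, LT = p^2.

S(h_1,h_2): lcm = p^2. S = 15/4p + 65/12q - 5/2r + 95/12.
  leading term p: no divisor's leading term divides it; move 15/4p to the remainder.
  leading term q: no divisor's leading term divides it; move 65/12q to the remainder.
  leading term r: no divisor's leading term divides it; move -5/2r to the remainder.
  leading term 1: no divisor's leading term divides it; move 95/12 to the remainder.
  remainder 15/4p + 65/12q - 5/2r + 95/12 ≠ 0; add k_4 = 15/4p + 65/12q - 5/2r + 95/12 to the basis.

S(h_1,h_3): lcm = p^2. S = 5p + 15/4q - 10/3r + 85/12.
  leading term p: subtract (4/3)·k_4 from 5p + 15/4q - 10/3r + 85/12 → -125/36q - 125/36
  leading term q: no divisor's leading term divides it; move -125/36q to the remainder.
  leading term 1: no divisor's leading term divides it; move -125/36 to the remainder.
  remainder -125/36q - 125/36 ≠ 0; add k_5 = -125/36q - 125/36 to the basis.

S(h_1,k_4): lcm = p^2. S = 5/2pqr - 13/9pq + 2/3pr - 151/36p + 65/12q + 5/6r^2 - 5/2r + 85/12.
  leading term pqr: subtract (2/3qr)·k_4 from 5/2pqr - 13/9pq + 2/3pr - 151/36p + 65/12q + 5/6r^2 - 5/2r + 85/12 → -13/9pq + 2/3pr - 151/36p - 65/18q^2r + 5/3qr^2 - 95/18qr + 65/12q + 5/6r^2 - 5/2r + 85/12
  leading term pq: subtract (-52/135q)·k_4 from -13/9pq + 2/3pr - 151/36p - 65/18q^2r + 5/3qr^2 - 95/18qr + 65/12q + 5/6r^2 - 5/2r + 85/12 → 2/3pr - 151/36p - 65/18q^2r + 169/81q^2 + 5/3qr^2 - 337/54qr + 2743/324q + 5/6r^2 - 5/2r + 85/12
  leading term pr: subtract (8/45r)·k_4 from 2/3pr - 151/36p - 65/18q^2r + 169/81q^2 + 5/3qr^2 - 337/54qr + 2743/324q + 5/6r^2 - 5/2r + 85/12 → -151/36p - 65/18q^2r + 169/81q^2 + 5/3qr^2 - 389/54qr + 2743/324q + 23/18r^2 - 211/54r + 85/12
  leading term p: subtract (-151/135)·k_4 from -151/36p - 65/18q^2r + 169/81q^2 + 5/3qr^2 - 389/54qr + 2743/324q + 23/18r^2 - 211/54r + 85/12 → -65/18q^2r + 169/81q^2 + 5/3qr^2 - 389/54qr + 2353/162q + 23/18r^2 - 181/27r + 1291/81
  leading term q^2r: subtract (26/25qr)·k_5 from -65/18q^2r + 169/81q^2 + 5/3qr^2 - 389/54qr + 2353/162q + 23/18r^2 - 181/27r + 1291/81 → 169/81q^2 + 5/3qr^2 - 97/27qr + 2353/162q + 23/18r^2 - 181/27r + 1291/81
  leading term q^2: subtract (-676/1125q)·k_5 from 169/81q^2 + 5/3qr^2 - 97/27qr + 2353/162q + 23/18r^2 - 181/27r + 1291/81 → 5/3qr^2 - 97/27qr + 2015/162q + 23/18r^2 - 181/27r + 1291/81
  leading term qr^2: subtract (-12/25r^2)·k_5 from 5/3qr^2 - 97/27qr + 2015/162q + 23/18r^2 - 181/27r + 1291/81 → -97/27qr + 2015/162q - 7/18r^2 - 181/27r + 1291/81
  leading term qr: subtract (388/375r)·k_5 from -97/27qr + 2015/162q - 7/18r^2 - 181/27r + 1291/81 → 2015/162q - 7/18r^2 - 28/9r + 1291/81
  leading term q: subtract (-806/225)·k_5 from 2015/162q - 7/18r^2 - 28/9r + 1291/81 → -7/18r^2 - 28/9r + 7/2
  leading term r^2: no divisor's leading term divides it; move -7/18r^2 to the remainder.
  leading term r: no divisor's leading term divides it; move -28/9r to the remainder.
  leading term 1: no divisor's leading term divides it; move 7/2 to the remainder.
  remainder -7/18r^2 - 28/9r + 7/2 ≠ 0; add k_6 = -7/18r^2 - 28/9r + 7/2 to the basis.

The other S-polynomials (S(h_2,h_3), S(h_2,k_4), S(h_3,k_4), S(h_1,k_5), S(h_2,k_5), S(h_3,k_5), S(k_4,k_5), S(h_1,k_6), S(h_2,k_6), S(h_3,k_6), S(k_4,k_6), S(k_5,k_6)) all reduce to 0 modulo the current basis, so we have a Gröbner basis.
Inter-reduce: drop elements whose leading term is divisible by another's, tail-reduce, and make monic.
Reduced Gröbner basis: {p - 2/3r + 2/3, q + 1, r^2 + 8r - 9}.

Same reduced basis, so the two generating sets span the same ideal.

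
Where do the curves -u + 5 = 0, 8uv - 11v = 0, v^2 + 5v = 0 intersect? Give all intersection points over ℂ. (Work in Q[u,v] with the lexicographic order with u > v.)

Compute a lex Gröbner basis by Buchberger's algorithm.
f_1 = -u + 5, LT = u.
f_2 = 8uv - 11v, LT = uv.
f_3 = v^2 + 5v, LT = v^2.

S(f_1,f_2): lcm = uv. S = -29/8v.
  reduce S modulo (f_1, f_2, f_3):
  remainder -29/8v ≠ 0; add h_4 = -29/8v to the basis.

The other S-polynomials (S(f_1,f_3), S(f_2,f_3), S(f_1,h_4), S(f_2,h_4), S(f_3,h_4)) all reduce to 0 modulo the current basis, so we have a Gröbner basis.
Inter-reduce: drop elements whose leading term is divisible by another's, tail-reduce, and make monic.
Reduced Gröbner basis: {u - 5, v}.

From the last basis element, v = 0, so v takes values in {0}. Each choice, substituted upward through the basis, yields the corresponding point(s) of the solution set.
  v = 0: the earlier basis element becomes u - 5 = 0, giving u = 5 — point (5, 0).

{(5, 0)}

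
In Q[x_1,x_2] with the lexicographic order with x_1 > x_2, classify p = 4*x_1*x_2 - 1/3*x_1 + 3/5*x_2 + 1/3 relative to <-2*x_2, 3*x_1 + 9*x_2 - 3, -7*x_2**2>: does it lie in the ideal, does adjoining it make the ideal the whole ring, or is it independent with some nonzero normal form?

First compute the reduced Gröbner basis of I by Buchberger's algorithm.
f_1 = -2*x_2, LT = x_2.
f_2 = 3*x_1 + 9*x_2 - 3, LT = x_1.
f_3 = -7*x_2**2, LT = x_2**2.

The S-polynomials (S(f_1,f_2), S(f_1,f_3), S(f_2,f_3)) all reduce to 0 modulo the current basis, so we have a Gröbner basis.
Inter-reduce: drop elements whose leading term is divisible by another's, tail-reduce, and make monic.
Reduced Gröbner basis: {x_1 - 1, x_2}.
Label its elements g_1 = x_1 - 1, g_2 = x_2.

Reduce p = 4*x_1*x_2 - 1/3*x_1 + 3/5*x_2 + 1/3 modulo G:
  leading term x_1*x_2: subtract (4*x_2)·g_1 from 4*x_1*x_2 - 1/3*x_1 + 3/5*x_2 + 1/3 → -1/3*x_1 + 23/5*x_2 + 1/3
  leading term x_1: subtract (-1/3)·g_1 from -1/3*x_1 + 23/5*x_2 + 1/3 → 23/5*x_2
  leading term x_2: subtract (23/5)·g_2 from 23/5*x_2 → 0
  normal form = 0.
Since the normal form is 0, p ∈ I.

4*x_1*x_2 - 1/3*x_1 + 3/5*x_2 + 1/3 lies in I (it reduces to 0).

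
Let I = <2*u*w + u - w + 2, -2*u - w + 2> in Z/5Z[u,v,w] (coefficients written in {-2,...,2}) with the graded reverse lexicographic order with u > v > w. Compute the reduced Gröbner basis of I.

G = {w**2 + 2*w + 2, u - 2*w - 1}

f_1 = 2*u*w + u - w + 2, LT = u*w.
f_2 = -2*u - w + 2, LT = u.

S(f_1,f_2): lcm = u*w. S = 2*w**2 - 2*u - 2*w + 1.
  reduce S modulo (f_1, f_2):
  remainder 2*w**2 - w - 1 ≠ 0; add g_3 = 2*w**2 - w - 1 to the basis.

The other S-polynomials (S(f_1,g_3), S(f_2,g_3)) all reduce to 0 modulo the current basis, so we have a Gröbner basis.
Inter-reduce: drop elements whose leading term is divisible by another's, tail-reduce, and make monic.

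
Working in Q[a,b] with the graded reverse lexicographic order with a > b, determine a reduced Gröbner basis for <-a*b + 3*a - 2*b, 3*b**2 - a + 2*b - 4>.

G = {a**2 - 27*a + 18*b + 8, a*b - 3*a + 2*b, b**2 - 1/3*a + 2/3*b - 4/3}

f_1 = -a*b + 3*a - 2*b, LT = a*b.
f_2 = 3*b**2 - a + 2*b - 4, LT = b**2.

S(f_1,f_2): lcm = a*b**2. S = 1/3*a**2 - 11/3*a*b + 2*b**2 + 4/3*a.
  leading term a**2: no divisor's leading term divides it; move 1/3*a**2 to the remainder.
  leading term a*b: subtract (11/3)·f_1 from -11/3*a*b + 2*b**2 + 4/3*a → 2*b**2 - 29/3*a + 22/3*b
  leading term b**2: subtract (2/3)·f_2 from 2*b**2 - 29/3*a + 22/3*b → -9*a + 6*b + 8/3
  leading term a: no divisor's leading term divides it; move -9*a to the remainder.
  leading term b: no divisor's leading term divides it; move 6*b to the remainder.
  leading term 1: no divisor's leading term divides it; move 8/3 to the remainder.
  remainder 1/3*a**2 - 9*a + 6*b + 8/3 ≠ 0; add g_3 = 1/3*a**2 - 9*a + 6*b + 8/3 to the basis.

S(f_1,g_3): lcm = a**2*b. S = -3*a**2 + 29*a*b - 18*b**2 - 8*b.
  leading term a**2: subtract (-9)·g_3 from -3*a**2 + 29*a*b - 18*b**2 - 8*b → 29*a*b - 18*b**2 - 81*a + 46*b + 24
  leading term a*b: subtract (-29)·f_1 from 29*a*b - 18*b**2 - 81*a + 46*b + 24 → -18*b**2 + 6*a - 12*b + 24
  leading term b**2: subtract (-6)·f_2 from -18*b**2 + 6*a - 12*b + 24 → 0
  remainder 0.

S(f_2,g_3): leading monomials are coprime, so the S-polynomial reduces to 0 (Buchberger's first criterion).
Every S-polynomial of the final basis reduces to 0, so we have a Gröbner basis.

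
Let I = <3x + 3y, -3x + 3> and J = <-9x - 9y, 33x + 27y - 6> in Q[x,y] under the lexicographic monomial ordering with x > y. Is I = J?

Yes, the ideals are equal.

Equality of ideals is decidable: compute both reduced Gröbner bases (unique for the ordering) and check whether they agree.
Buchberger on the first generating set:
f_1 = 3x + 3y, LT = x.
f_2 = -3x + 3, LT = x.

S(f_1,f_2): lcm = x. S = y + 1.
  leading term y: no divisor's leading term divides it; move y to the remainder.
  leading term 1: no divisor's leading term divides it; move 1 to the remainder.
  remainder y + 1 ≠ 0; add g_3 = y + 1 to the basis.

S(f_1,g_3): leading monomials are coprime, so the S-polynomial reduces to 0 (Buchberger's first criterion).
S(f_2,g_3): leading monomials are coprime, so the S-polynomial reduces to 0 (Buchberger's first criterion).
Every S-polynomial of the final basis reduces to 0, so we have a Gröbner basis.
Inter-reduce: drop elements whose leading term is divisible by another's, tail-reduce, and make monic.
Reduced Gröbner basis: {x - 1, y + 1}.

Buchberger on the second generating set:
h_1 = -9x - 9y, LT = x.
h_2 = 33x + 27y - 6, LT = x.

S(h_1,h_2): lcm = x. S = \tfrac{2}{11}y + \tfrac{2}{11}.
  leading term y: no divisor's leading term divides it; move \tfrac{2}{11}y to the remainder.
  leading term 1: no divisor's leading term divides it; move \tfrac{2}{11} to the remainder.
  remainder \tfrac{2}{11}y + \tfrac{2}{11} ≠ 0; add k_3 = \tfrac{2}{11}y + \tfrac{2}{11} to the basis.

S(h_1,k_3): leading monomials are coprime, so the S-polynomial reduces to 0 (Buchberger's first criterion).
S(h_2,k_3): leading monomials are coprime, so the S-polynomial reduces to 0 (Buchberger's first criterion).
Every S-polynomial of the final basis reduces to 0, so we have a Gröbner basis.
Inter-reduce: drop elements whose leading term is divisible by another's, tail-reduce, and make monic.
Reduced Gröbner basis: {x - 1, y + 1}.

The two bases agree; hence the ideals are identical.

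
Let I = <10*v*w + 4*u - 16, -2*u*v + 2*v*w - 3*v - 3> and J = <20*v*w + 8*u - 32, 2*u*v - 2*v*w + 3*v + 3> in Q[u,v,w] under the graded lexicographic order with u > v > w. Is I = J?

Yes, the ideals are equal.

Equality of ideals is decidable: compute both reduced Gröbner bases (unique for the ordering) and check whether they agree.
Buchberger on the first generating set:
f_1 = 10*v*w + 4*u - 16, LT = v*w.
f_2 = -2*u*v + 2*v*w - 3*v - 3, LT = u*v.

S(f_1,f_2): lcm = u*v*w. S = v*w**2 + 2/5*u**2 - 3/2*v*w - 8/5*u - 3/2*w.
  reduce S modulo (f_1, f_2):
  remainder 2/5*u**2 - 2/5*u*w - u + 1/10*w - 12/5 ≠ 0; add g_3 = 2/5*u**2 - 2/5*u*w - u + 1/10*w - 12/5 to the basis.

The other S-polynomials (S(f_1,g_3), S(f_2,g_3)) all reduce to 0 modulo the current basis, so we have a Gröbner basis.
Inter-reduce: drop elements whose leading term is divisible by another's, tail-reduce, and make monic.
Reduced Gröbner basis: {u**2 - u*w - 5/2*u + 1/4*w - 6, u*v + 2/5*u + 3/2*v - 1/10, v*w + 2/5*u - 8/5}.

Buchberger on the second generating set:
h_1 = 20*v*w + 8*u - 32, LT = v*w.
h_2 = 2*u*v - 2*v*w + 3*v + 3, LT = u*v.

S(h_1,h_2): lcm = u*v*w. S = v*w**2 + 2/5*u**2 - 3/2*v*w - 8/5*u - 3/2*w.
  reduce S modulo (h_1, h_2):
  remainder 2/5*u**2 - 2/5*u*w - u + 1/10*w - 12/5 ≠ 0; add k_3 = 2/5*u**2 - 2/5*u*w - u + 1/10*w - 12/5 to the basis.

The other S-polynomials (S(h_1,k_3), S(h_2,k_3)) all reduce to 0 modulo the current basis, so we have a Gröbner basis.
Inter-reduce: drop elements whose leading term is divisible by another's, tail-reduce, and make monic.
Reduced Gröbner basis: {u**2 - u*w - 5/2*u + 1/4*w - 6, u*v + 2/5*u + 3/2*v - 1/10, v*w + 2/5*u - 8/5}.

Same reduced basis, so the two generating sets span the same ideal.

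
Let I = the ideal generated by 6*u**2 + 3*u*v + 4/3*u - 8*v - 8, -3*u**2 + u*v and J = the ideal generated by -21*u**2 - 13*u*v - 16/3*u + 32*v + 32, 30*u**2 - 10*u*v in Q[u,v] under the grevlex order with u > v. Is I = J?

Yes, the ideals are equal.

Since reduced Gröbner bases are canonical representatives of ideals under a given ordering, it suffices to compute and compare them.
Buchberger on the first generating set:
f_1 = 6*u**2 + 3*u*v + 4/3*u - 8*v - 8, LT = u**2.
f_2 = -3*u**2 + u*v, LT = u**2.

S(f_1,f_2): lcm = u**2. S = 5/6*u*v + 2/9*u - 4/3*v - 4/3.
  reduce S modulo (f_1, f_2):
  remainder 5/6*u*v + 2/9*u - 4/3*v - 4/3 ≠ 0; add g_3 = 5/6*u*v + 2/9*u - 4/3*v - 4/3 to the basis.

S(f_1,g_3): lcm = u**2*v. S = 1/2*u*v**2 - 4/15*u**2 + 82/45*u*v - 4/3*v**2 + 8/5*u - 4/3*v.
  reduce S modulo (f_1, f_2, g_3):
  remainder -8/15*v**2 + 88/75*u + 152/75*v + 64/25 ≠ 0; add g_4 = -8/15*v**2 + 88/75*u + 152/75*v + 64/25 to the basis.

The other S-polynomials (S(f_2,g_3), S(f_1,g_4), S(f_2,g_4), S(g_3,g_4)) all reduce to 0 modulo the current basis, so we have a Gröbner basis.
Inter-reduce: drop elements whose leading term is divisible by another's, tail-reduce, and make monic.
Reduced Gröbner basis: {u**2 + 4/45*u - 8/15*v - 8/15, u*v + 4/15*u - 8/5*v - 8/5, v**2 - 11/5*u - 19/5*v - 24/5}.

Buchberger on the second generating set:
h_1 = -21*u**2 - 13*u*v - 16/3*u + 32*v + 32, LT = u**2.
h_2 = 30*u**2 - 10*u*v, LT = u**2.

S(h_1,h_2): lcm = u**2. S = 20/21*u*v + 16/63*u - 32/21*v - 32/21.
  reduce S modulo (h_1, h_2):
  remainder 20/21*u*v + 16/63*u - 32/21*v - 32/21 ≠ 0; add k_3 = 20/21*u*v + 16/63*u - 32/21*v - 32/21 to the basis.

S(h_1,k_3): lcm = u**2*v. S = 13/21*u*v**2 - 4/15*u**2 + 584/315*u*v - 32/21*v**2 + 8/5*u - 32/21*v.
  reduce S modulo (h_1, h_2, k_3):
  remainder -8/15*v**2 + 88/75*u + 152/75*v + 64/25 ≠ 0; add k_4 = -8/15*v**2 + 88/75*u + 152/75*v + 64/25 to the basis.

The other S-polynomials (S(h_2,k_3), S(h_1,k_4), S(h_2,k_4), S(k_3,k_4)) all reduce to 0 modulo the current basis, so we have a Gröbner basis.
Inter-reduce: drop elements whose leading term is divisible by another's, tail-reduce, and make monic.
Reduced Gröbner basis: {u**2 + 4/45*u - 8/15*v - 8/15, u*v + 4/15*u - 8/5*v - 8/5, v**2 - 11/5*u - 19/5*v - 24/5}.

These coincide, so the ideals are equal.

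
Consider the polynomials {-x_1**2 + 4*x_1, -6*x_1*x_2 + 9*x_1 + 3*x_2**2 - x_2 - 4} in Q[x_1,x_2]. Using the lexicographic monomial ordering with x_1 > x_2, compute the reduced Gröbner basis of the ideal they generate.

G = {x_1 + 6/5*x_2**3 - 43/5*x_2**2 + 17/15*x_2 + 164/15, x_2**4 - 26/3*x_2**3 + 109/9*x_2**2 + 68/9*x_2 - 128/9}

f_1 = -x_1**2 + 4*x_1, LT = x_1**2.
f_2 = -6*x_1*x_2 + 9*x_1 + 3*x_2**2 - x_2 - 4, LT = x_1*x_2.

S(f_1,f_2): lcm = x_1**2*x_2. S = 3/2*x_1**2 + 1/2*x_1*x_2**2 - 25/6*x_1*x_2 - 2/3*x_1.
  reduce S modulo (f_1, f_2):
  remainder 5/24*x_1 + 1/4*x_2**3 - 43/24*x_2**2 + 17/72*x_2 + 41/18 ≠ 0; add g_3 = 5/24*x_1 + 1/4*x_2**3 - 43/24*x_2**2 + 17/72*x_2 + 41/18 to the basis.

S(f_1,g_3): lcm = x_1**2. S = -6/5*x_1*x_2**3 + 43/5*x_1*x_2**2 - 17/15*x_1*x_2 - 224/15*x_1.
  reduce S modulo (f_1, f_2, g_3):
  remainder -3/5*x_2**4 + 26/5*x_2**3 - 109/15*x_2**2 - 68/15*x_2 + 128/15 ≠ 0; add g_4 = -3/5*x_2**4 + 26/5*x_2**3 - 109/15*x_2**2 - 68/15*x_2 + 128/15 to the basis.

The other S-polynomials (S(f_2,g_3), S(f_1,g_4), S(f_2,g_4), S(g_3,g_4)) all reduce to 0 modulo the current basis, so we have a Gröbner basis.
Inter-reduce: drop elements whose leading term is divisible by another's, tail-reduce, and make monic.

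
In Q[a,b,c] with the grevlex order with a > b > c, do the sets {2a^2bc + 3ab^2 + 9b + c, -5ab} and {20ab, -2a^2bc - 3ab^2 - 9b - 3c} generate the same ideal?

Equality of ideals is decidable: compute both reduced Gröbner bases (unique for the ordering) and check whether they agree.
Buchberger on the first generating set:
f_1 = 2a^2bc + 3ab^2 + 9b + c, LT = a^2bc.
f_2 = -5ab, LT = ab.

S(f_1,f_2): lcm = a^2bc. S = 3/2ab^2 + 9/2b + 1/2c.
  leading term ab^2: subtract (-3/10b)·f_2 from 3/2ab^2 + 9/2b + 1/2c → 9/2b + 1/2c
  leading term b: no divisor's leading term divides it; move 9/2b to the remainder.
  leading term c: no divisor's leading term divides it; move 1/2c to the remainder.
  remainder 9/2b + 1/2c ≠ 0; add g_3 = 9/2b + 1/2c to the basis.

S(f_1,g_3): lcm = a^2bc. S = -1/9a^2c^2 + 3/2ab^2 + 9/2b + 1/2c.
  leading term a^2c^2: no divisor's leading term divides it; move -1/9a^2c^2 to the remainder.
  leading term ab^2: subtract (-3/10b)·f_2 from 3/2ab^2 + 9/2b + 1/2c → 9/2b + 1/2c
  leading term b: subtract (1)·g_3 from 9/2b + 1/2c → 0
  remainder -1/9a^2c^2 ≠ 0; add g_4 = -1/9a^2c^2 to the basis.

S(f_2,g_3): lcm = ab. S = -1/9ac.
  leading term ac: no divisor's leading term divides it; move -1/9ac to the remainder.
  remainder -1/9ac ≠ 0; add g_5 = -1/9ac to the basis.

The other S-polynomials (S(f_1,g_4), S(f_2,g_4), S(g_3,g_4), S(f_1,g_5), S(f_2,g_5), S(g_3,g_5), S(g_4,g_5)) all reduce to 0 modulo the current basis, so we have a Gröbner basis.
Inter-reduce: drop elements whose leading term is divisible by another's, tail-reduce, and make monic.
Reduced Gröbner basis: {ac, b + 1/9c}.

Buchberger on the second generating set:
h_1 = 20ab, LT = ab.
h_2 = -2a^2bc - 3ab^2 - 9b - 3c, LT = a^2bc.

S(h_1,h_2): lcm = a^2bc. S = -3/2ab^2 - 9/2b - 3/2c.
  leading term ab^2: subtract (-3/40b)·h_1 from -3/2ab^2 - 9/2b - 3/2c → -9/2b - 3/2c
  leading term b: no divisor's leading term divides it; move -9/2b to the remainder.
  leading term c: no divisor's leading term divides it; move -3/2c to the remainder.
  remainder -9/2b - 3/2c ≠ 0; add k_3 = -9/2b - 3/2c to the basis.

S(h_1,k_3): lcm = ab. S = -1/3ac.
  leading term ac: no divisor's leading term divides it; move -1/3ac to the remainder.
  remainder -1/3ac ≠ 0; add k_4 = -1/3ac to the basis.

The other S-polynomials (S(h_2,k_3), S(h_1,k_4), S(h_2,k_4), S(k_3,k_4)) all reduce to 0 modulo the current basis, so we have a Gröbner basis.
Inter-reduce: drop elements whose leading term is divisible by another's, tail-reduce, and make monic.
Reduced Gröbner basis: {ac, b + 1/3c}.

These differ, so the ideals are not equal.

No, the ideals differ.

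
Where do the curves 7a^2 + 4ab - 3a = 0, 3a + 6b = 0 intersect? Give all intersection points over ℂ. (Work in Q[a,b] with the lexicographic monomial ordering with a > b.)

Compute a lex Gröbner basis by Buchberger's algorithm.
f_1 = 7a^2 + 4ab - 3a, LT = a^2.
f_2 = 3a + 6b, LT = a.

S(f_1,f_2): lcm = a^2. S = -10/7ab - 3/7a.
  leading term ab: subtract (-10/21b)·f_2 from -10/7ab - 3/7a → -3/7a + 20/7b^2
  leading term a: subtract (-1/7)·f_2 from -3/7a + 20/7b^2 → 20/7b^2 + 6/7b
  leading term b^2: no divisor's leading term divides it; move 20/7b^2 to the remainder.
  leading term b: no divisor's leading term divides it; move 6/7b to the remainder.
  remainder 20/7b^2 + 6/7b ≠ 0; add h_3 = 20/7b^2 + 6/7b to the basis.

S(f_1,h_3): leading monomials are coprime, so the S-polynomial reduces to 0 (Buchberger's first criterion).
S(f_2,h_3): leading monomials are coprime, so the S-polynomial reduces to 0 (Buchberger's first criterion).
Every S-polynomial of the final basis reduces to 0, so we have a Gröbner basis.
Inter-reduce: drop elements whose leading term is divisible by another's, tail-reduce, and make monic.
Reduced Gröbner basis: {a + 2b, b^2 + 3/10b}.

Since the basis is lex-ordered, b^2 + 3/10b is univariate in b. Its roots are {-3/10, 0}. Back-substituting each root into the other basis elements fixes the other coordinates.
  b = -3/10: the earlier basis element becomes a - 3/5 = 0, giving a = 3/5 — point (3/5, -3/10).
  b = 0: the earlier basis element becomes a = 0, giving a = 0 — point (0, 0).
Check: every point annihilates each of the original generators.

{(3/5, -3/10), (0, 0)}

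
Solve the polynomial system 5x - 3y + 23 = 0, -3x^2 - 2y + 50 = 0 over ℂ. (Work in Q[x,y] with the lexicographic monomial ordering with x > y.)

Compute a lex Gröbner basis by Buchberger's algorithm.
f_1 = 5x - 3y + 23, LT = x.
f_2 = -3x^2 - 2y + 50, LT = x^2.

S(f_1,f_2): lcm = x^2. S = -3/5xy + 23/5x - 2/3y + 50/3.
  leading term xy: subtract (-3/25y)·f_1 from -3/5xy + 23/5x - 2/3y + 50/3 → 23/5x - 9/25y^2 + 157/75y + 50/3
  leading term x: subtract (23/25)·f_1 from 23/5x - 9/25y^2 + 157/75y + 50/3 → -9/25y^2 + 364/75y - 337/75
  leading term y^2: no divisor's leading term divides it; move -9/25y^2 to the remainder.
  leading term y: no divisor's leading term divides it; move 364/75y to the remainder.
  leading term 1: no divisor's leading term divides it; move -337/75 to the remainder.
  remainder -9/25y^2 + 364/75y - 337/75 ≠ 0; add h_3 = -9/25y^2 + 364/75y - 337/75 to the basis.

The other S-polynomials (S(f_1,h_3), S(f_2,h_3)) all reduce to 0 modulo the current basis, so we have a Gröbner basis.
Inter-reduce: drop elements whose leading term is divisible by another's, tail-reduce, and make monic.
Reduced Gröbner basis: {x - 3/5y + 23/5, y^2 - 364/27y + 337/27}.

A lex Gröbner basis eliminates variables successively. Here y^2 - 364/27y + 337/27 depends only on y, with roots {1, 337/27}; lifting each root through the earlier basis elements recovers the full solutions.
  y = 1: the earlier basis element becomes x + 4 = 0, giving x = -4 — point (-4, 1).
  y = 337/27: the earlier basis element becomes x - 26/9 = 0, giving x = 26/9 — point (26/9, 337/27).
Check: every point annihilates each of the original generators.

{(-4, 1), (26/9, 337/27)}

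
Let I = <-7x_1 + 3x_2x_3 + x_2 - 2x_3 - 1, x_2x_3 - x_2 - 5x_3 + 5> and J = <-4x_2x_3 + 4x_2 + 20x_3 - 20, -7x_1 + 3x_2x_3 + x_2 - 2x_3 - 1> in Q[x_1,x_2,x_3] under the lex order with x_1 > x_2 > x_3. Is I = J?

Yes, the ideals are equal.

Two ideals are equal iff their reduced Gröbner bases coincide (the reduced basis is unique for a fixed ordering).
Buchberger on the first generating set:
f_1 = -7x_1 + 3x_2x_3 + x_2 - 2x_3 - 1, LT = x_1.
f_2 = x_2x_3 - x_2 - 5x_3 + 5, LT = x_2x_3.

The S-polynomials (S(f_1,f_2)) all reduce to 0 modulo the current basis, so we have a Gröbner basis.
Inter-reduce: drop elements whose leading term is divisible by another's, tail-reduce, and make monic.
Reduced Gröbner basis: {x_1 - \tfrac{4}{7}x_2 - \tfrac{13}{7}x_3 + \tfrac{16}{7}, x_2x_3 - x_2 - 5x_3 + 5}.

Buchberger on the second generating set:
h_1 = -4x_2x_3 + 4x_2 + 20x_3 - 20, LT = x_2x_3.
h_2 = -7x_1 + 3x_2x_3 + x_2 - 2x_3 - 1, LT = x_1.

The S-polynomials (S(h_1,h_2)) all reduce to 0 modulo the current basis, so we have a Gröbner basis.
Inter-reduce: drop elements whose leading term is divisible by another's, tail-reduce, and make monic.
Reduced Gröbner basis: {x_1 - \tfrac{4}{7}x_2 - \tfrac{13}{7}x_3 + \tfrac{16}{7}, x_2x_3 - x_2 - 5x_3 + 5}.

The two bases agree; hence the ideals are identical.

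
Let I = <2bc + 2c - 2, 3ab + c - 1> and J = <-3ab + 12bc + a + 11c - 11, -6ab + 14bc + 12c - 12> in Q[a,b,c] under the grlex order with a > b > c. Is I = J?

Two ideals are equal iff their reduced Gröbner bases coincide (the reduced basis is unique for a fixed ordering).
Buchberger on the first generating set:
f_1 = 2bc + 2c - 2, LT = bc.
f_2 = 3ab + c - 1, LT = ab.

S(f_1,f_2): lcm = abc. S = ac - 1/3c^2 - a + 1/3c.
  leading term ac: no divisor's leading term divides it; move ac to the remainder.
  leading term c^2: no divisor's leading term divides it; move -1/3c^2 to the remainder.
  leading term a: no divisor's leading term divides it; move -a to the remainder.
  leading term c: no divisor's leading term divides it; move 1/3c to the remainder.
  remainder ac - 1/3c^2 - a + 1/3c ≠ 0; add g_3 = ac - 1/3c^2 - a + 1/3c to the basis.

S(f_1,g_3): lcm = abc. S = 1/3bc^2 + ab + ac - 1/3bc - a.
  leading term bc^2: subtract (1/6c)·f_1 from 1/3bc^2 + ab + ac - 1/3bc - a → ab + ac - 1/3bc - 1/3c^2 - a + 1/3c
  leading term ab: subtract (1/3)·f_2 from ab + ac - 1/3bc - 1/3c^2 - a + 1/3c → ac - 1/3bc - 1/3c^2 - a + 1/3
  leading term ac: subtract (1)·g_3 from ac - 1/3bc - 1/3c^2 - a + 1/3 → -1/3bc - 1/3c + 1/3
  leading term bc: subtract (-1/6)·f_1 from -1/3bc - 1/3c + 1/3 → 0
  remainder 0.

S(f_2,g_3): lcm = abc. S = 1/3bc^2 + ab - 1/3bc + 1/3c^2 - 1/3c.
  leading term bc^2: subtract (1/6c)·f_1 from 1/3bc^2 + ab - 1/3bc + 1/3c^2 - 1/3c → ab - 1/3bc
  leading term ab: subtract (1/3)·f_2 from ab - 1/3bc → -1/3bc - 1/3c + 1/3
  leading term bc: subtract (-1/6)·f_1 from -1/3bc - 1/3c + 1/3 → 0
  remainder 0.

Every S-polynomial of the final basis reduces to 0, so we have a Gröbner basis.
Inter-reduce: drop elements whose leading term is divisible by another's, tail-reduce, and make monic.
Reduced Gröbner basis: {ab + 1/3c - 1/3, ac - 1/3c^2 - a + 1/3c, bc + c - 1}.

Buchberger on the second generating set:
h_1 = -3ab + 12bc + a + 11c - 11, LT = ab.
h_2 = -6ab + 14bc + 12c - 12, LT = ab.

S(h_1,h_2): lcm = ab. S = -5/3bc - 1/3a - 5/3c + 5/3.
  leading term bc: no divisor's leading term divides it; move -5/3bc to the remainder.
  leading term a: no divisor's leading term divides it; move -1/3a to the remainder.
  leading term c: no divisor's leading term divides it; move -5/3c to the remainder.
  leading term 1: no divisor's leading term divides it; move 5/3 to the remainder.
  remainder -5/3bc - 1/3a - 5/3c + 5/3 ≠ 0; add k_3 = -5/3bc - 1/3a - 5/3c + 5/3 to the basis.

S(h_1,k_3): lcm = abc. S = -4bc^2 - 1/5a^2 - 4/3ac - 11/3c^2 + a + 11/3c.
  leading term bc^2: subtract (12/5c)·k_3 from -4bc^2 - 1/5a^2 - 4/3ac - 11/3c^2 + a + 11/3c → -1/5a^2 - 8/15ac + 1/3c^2 + a - 1/3c
  leading term a^2: no divisor's leading term divides it; move -1/5a^2 to the remainder.
  leading term ac: no divisor's leading term divides it; move -8/15ac to the remainder.
  leading term c^2: no divisor's leading term divides it; move 1/3c^2 to the remainder.
  leading term a: no divisor's leading term divides it; move a to the remainder.
  leading term c: no divisor's leading term divides it; move -1/3c to the remainder.
  remainder -1/5a^2 - 8/15ac + 1/3c^2 + a - 1/3c ≠ 0; add k_4 = -1/5a^2 - 8/15ac + 1/3c^2 + a - 1/3c to the basis.

S(h_2,k_3): lcm = abc. S = -7/3bc^2 - 1/5a^2 - ac - 2c^2 + a + 2c.
  leading term bc^2: subtract (7/5c)·k_3 from -7/3bc^2 - 1/5a^2 - ac - 2c^2 + a + 2c → -1/5a^2 - 8/15ac + 1/3c^2 + a - 1/3c
  leading term a^2: subtract (1)·k_4 from -1/5a^2 - 8/15ac + 1/3c^2 + a - 1/3c → 0
  remainder 0.

S(h_1,k_4): lcm = a^2b. S = -20/3abc + 5/3bc^2 - 1/3a^2 + 5ab - 11/3ac - 5/3bc + 11/3a.
  leading term abc: subtract (20/9c)·h_1 from -20/3abc + 5/3bc^2 - 1/3a^2 + 5ab - 11/3ac - 5/3bc + 11/3a → -25bc^2 - 1/3a^2 + 5ab - 53/9ac - 5/3bc - 220/9c^2 + 11/3a + 220/9c
  leading term bc^2: subtract (15c)·k_3 from -25bc^2 - 1/3a^2 + 5ab - 53/9ac - 5/3bc - 220/9c^2 + 11/3a + 220/9c → -1/3a^2 + 5ab - 8/9ac - 5/3bc + 5/9c^2 + 11/3a - 5/9c
  leading term a^2: subtract (5/3)·k_4 from -1/3a^2 + 5ab - 8/9ac - 5/3bc + 5/9c^2 + 11/3a - 5/9c → 5ab - 5/3bc + 2a
  leading term ab: subtract (-5/3)·h_1 from 5ab - 5/3bc + 2a → 55/3bc + 11/3a + 55/3c - 55/3
  leading term bc: subtract (-11)·k_3 from 55/3bc + 11/3a + 55/3c - 55/3 → 0
  remainder 0.

S(h_2,k_4): lcm = a^2b. S = -5abc + 5/3bc^2 + 5ab - 2ac - 5/3bc + 2a.
  leading term abc: subtract (5/3c)·h_1 from -5abc + 5/3bc^2 + 5ab - 2ac - 5/3bc + 2a → -55/3bc^2 + 5ab - 11/3ac - 5/3bc - 55/3c^2 + 2a + 55/3c
  leading term bc^2: subtract (11c)·k_3 from -55/3bc^2 + 5ab - 11/3ac - 5/3bc - 55/3c^2 + 2a + 55/3c → 5ab - 5/3bc + 2a
  leading term ab: subtract (-5/3)·h_1 from 5ab - 5/3bc + 2a → 55/3bc + 11/3a + 55/3c - 55/3
  leading term bc: subtract (-11)·k_3 from 55/3bc + 11/3a + 55/3c - 55/3 → 0
  remainder 0.

S(k_3,k_4): leading monomials are coprime, so the S-polynomial reduces to 0 (Buchberger's first criterion).
Every S-polynomial of the final basis reduces to 0, so we have a Gröbner basis.
Inter-reduce: drop elements whose leading term is divisible by another's, tail-reduce, and make monic.
Reduced Gröbner basis: {a^2 + 8/3ac - 5/3c^2 - 5a + 5/3c, ab + 7/15a + 1/3c - 1/3, bc + 1/5a + c - 1}.

Since the reduced bases disagree, the two ideals are not the same.
The same test decides containment: I ⊆ J iff every generator of I reduces to 0 modulo a Gröbner basis of J.

No, the ideals differ.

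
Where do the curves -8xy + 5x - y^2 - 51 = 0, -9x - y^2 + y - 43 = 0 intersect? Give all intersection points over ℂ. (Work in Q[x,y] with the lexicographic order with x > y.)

{(-5, 2), (-25/288 - sqrt(2687)*I/288, 3/8 - sqrt(2687)*I/8), (-25/288 + sqrt(2687)*I/288, 3/8 + sqrt(2687)*I/8)}

Compute a lex Gröbner basis by Buchberger's algorithm.
f_1 = -8xy + 5x - y^2 - 51, LT = xy.
f_2 = -9x - y^2 + y - 43, LT = x.

S(f_1,f_2): lcm = xy. S = -5/8x - 1/9y^3 + 17/72y^2 - 43/9y + 51/8.
  leading term x: subtract (5/72)·f_2 from -5/8x - 1/9y^3 + 17/72y^2 - 43/9y + 51/8 → -1/9y^3 + 11/36y^2 - 349/72y + 337/36
  leading term y^3: no divisor's leading term divides it; move -1/9y^3 to the remainder.
  leading term y^2: no divisor's leading term divides it; move 11/36y^2 to the remainder.
  leading term y: no divisor's leading term divides it; move -349/72y to the remainder.
  leading term 1: no divisor's leading term divides it; move 337/36 to the remainder.
  remainder -1/9y^3 + 11/36y^2 - 349/72y + 337/36 ≠ 0; add h_3 = -1/9y^3 + 11/36y^2 - 349/72y + 337/36 to the basis.

The other S-polynomials (S(f_1,h_3), S(f_2,h_3)) all reduce to 0 modulo the current basis, so we have a Gröbner basis.
Inter-reduce: drop elements whose leading term is divisible by another's, tail-reduce, and make monic.
Reduced Gröbner basis: {x + 1/9y^2 - 1/9y + 43/9, y^3 - 11/4y^2 + 349/8y - 337/4}.

A lex Gröbner basis eliminates variables successively. Here y^3 - 11/4y^2 + 349/8y - 337/4 depends only on y, with roots {2, 3/8 - sqrt(2687)*I/8, 3/8 + sqrt(2687)*I/8}; lifting each root through the earlier basis elements recovers the full solutions.
  y = 2: the earlier basis element becomes x + 5 = 0, giving x = -5 — point (-5, 2).
  y = 3/8 - sqrt(2687)*I/8: the earlier basis element becomes x + 25/288 + sqrt(2687)*I/288 = 0, giving x = -25/288 - sqrt(2687)*I/288 — point (-25/288 - sqrt(2687)*I/288, 3/8 - sqrt(2687)*I/8).
  y = 3/8 + sqrt(2687)*I/8: the earlier basis element becomes x + 25/288 - sqrt(2687)*I/288 = 0, giving x = -25/288 + sqrt(2687)*I/288 — point (-25/288 + sqrt(2687)*I/288, 3/8 + sqrt(2687)*I/8).
Each listed point satisfies every original equation (direct substitution).
This is the nonlinear analogue of row-reducing a linear system.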